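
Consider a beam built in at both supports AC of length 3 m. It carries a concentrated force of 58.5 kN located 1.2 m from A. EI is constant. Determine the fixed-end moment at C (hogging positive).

Release both end moments; the primary structure is a simply-supported span AC with redundants M_A and M_C.
End rotations of the released simple span under the applied load (×1/EI):
  at A: point load 58.5 at a = 1.2: Pab(L + b)/(6LEI) = 33.7/EI
  at C: point load 58.5 at a = 1.2: Pab(L + a)/(6LEI) = 29.48/EI
  θ_A0 = 33.7/EI,  θ_C0 = 29.48/EI
Flexibility coefficients: a unit moment at one end gives L/(3EI) there and L/(6EI) at the far end, so f₁₁ = f₂₂ = 1/EI and f₁₂ = f₂₁ = 0.5/EI.
Compatibility — zero rotation at each built-in end:
  1 M_A + 0.5 M_C = 33.7
  0.5 M_A + 1 M_C = 29.48
Solving the pair gives M_A = 25.27 kN·m and M_C = 16.85 kN·m (hogging).

M_C = 16.85 kN·m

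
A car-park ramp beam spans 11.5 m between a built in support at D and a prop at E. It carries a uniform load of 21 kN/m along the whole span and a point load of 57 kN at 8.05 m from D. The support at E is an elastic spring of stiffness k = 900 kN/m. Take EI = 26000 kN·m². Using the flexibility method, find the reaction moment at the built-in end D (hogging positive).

Choose R_E as the redundant. The primary structure is the cantilever fixed at D.
Free-end deflection of the primary structure under the applied loading (downward +):
  UDL 21: wL⁴/(8EI) = 45911/EI
  point load 57 at a = 8.05: Pa²(3L − a)/(6EI) = 16283/EI
  δ_0 = 62195/EI
Flexibility coefficient — unit upward force at E: δ_{EE} = L³/(3EI) = 507/EI.
With EI = 26000 kN·m²: δ_0 = 2.3921 m and δ_{EE} = 0.019498 m/kN.
Compatibility — the spring shortens by R_E/k under the reaction it provides: δ_0 − R_E·δ_{EE} = R_E/k. With 1/k = 0.001111 m/kN, R_E = δ_0 / (δ_{EE} + 1/k) = 2.3921 / (0.019498 + 0.001111) = 116.1 kN.
Moment equilibrium about D: M_D = Σ(load moments about D) − R_E·L = 1847 − 116.1×11.5 = 512.7 kN·m.

M_D = 512.7 kN·m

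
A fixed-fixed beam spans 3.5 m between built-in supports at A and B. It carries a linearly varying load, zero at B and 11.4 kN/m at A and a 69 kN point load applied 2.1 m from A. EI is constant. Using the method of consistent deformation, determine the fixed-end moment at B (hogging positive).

M_B = 39.43 kN·m

Release both end moments; the primary structure is a simply-supported span AB with redundants M_A and M_B.
On the primary (simply-supported) span, the end slopes from the loading are:
  at A: triangular load, peak 11.4: w₀L³/(45EI) = 10.86/EI
  at B: triangular load, peak 11.4: 7w₀L³/(360EI) = 9.504/EI
  at A: point load 69 at a = 2.1: Pab(L + b)/(6LEI) = 47.33/EI
  at B: point load 69 at a = 2.1: Pab(L + a)/(6LEI) = 54.1/EI
  θ_A0 = 58.2/EI,  θ_B0 = 63.6/EI
Flexibility coefficients: a unit moment at one end gives L/(3EI) there and L/(6EI) at the far end, so f₁₁ = f₂₂ = 1.167/EI and f₁₂ = f₂₁ = 0.5833/EI.
Compatibility — zero rotation at each built-in end:
  1.167 M_A + 0.5833 M_B = 58.2
  0.5833 M_A + 1.167 M_B = 63.6
Solving the pair gives M_A = 30.17 kN·m and M_B = 39.43 kN·m (hogging).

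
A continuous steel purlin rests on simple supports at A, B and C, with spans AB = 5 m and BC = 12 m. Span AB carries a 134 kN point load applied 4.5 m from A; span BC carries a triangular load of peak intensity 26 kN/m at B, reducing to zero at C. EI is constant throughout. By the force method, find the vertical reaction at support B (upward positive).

Insert a hinge at B; M_B is the redundant, and each span becomes simply supported.
End slopes at the hinge B, treating each span as simply supported:
  span AB: point load 134 at a = 4.5: Pab(L + a)/(6LEI) = 95.47/EI
  span BC: triangular load, peak 26: w₀L³/(45EI) = 998.4/EI
  relative rotation θ_0 = (95.47 + 998.4)/EI = 1094/EI
A unit hogging moment at B produces rotation L₁/(3EI) + L₂/(3EI) = 5.667/EI.
Compatibility: M_B·(L₁+L₂)/(3EI) = θ_0, giving M_B = 193 kN·m (hogging).
Span AB, ΣM about A with M_B applied at B: R_B^{AB}·5 = 603 + 193, so R_B^{AB} = 159.2 kN and R_A = 134 − 159.2 = -25.21 kN.
Span BC, ΣM about C: R_B^{BC}·12 = 1248 + 193, so R_B^{BC} = 120.1 kN and R_C = 156 − 120.1 = 35.91 kN.
R_B = 159.2 + 120.1 = 279.3 kN.

R_B = 279.3 kN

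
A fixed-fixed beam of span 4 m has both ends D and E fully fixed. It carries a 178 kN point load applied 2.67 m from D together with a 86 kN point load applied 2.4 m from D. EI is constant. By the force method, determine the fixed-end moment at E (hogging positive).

M_E = 155 kN·m

Release both end moments; the primary structure is a simply-supported span DE with redundants M_D and M_E.
End rotations of the released simple span under the applied load (×1/EI):
  at D: point load 178 at a = 2.67: Pab(L + b)/(6LEI) = 140.4/EI
  at E: point load 178 at a = 2.67: Pab(L + a)/(6LEI) = 175.7/EI
  at D: point load 86 at a = 2.4: Pab(L + b)/(6LEI) = 77.06/EI
  at E: point load 86 at a = 2.4: Pab(L + a)/(6LEI) = 88.06/EI
  θ_D0 = 217.4/EI,  θ_E0 = 263.7/EI
Flexibility coefficients: a unit moment at one end gives L/(3EI) there and L/(6EI) at the far end, so f₁₁ = f₂₂ = 1.333/EI and f₁₂ = f₂₁ = 0.6667/EI.
Compatibility — zero rotation at each built-in end:
  1.333 M_D + 0.6667 M_E = 217.4
  0.6667 M_D + 1.333 M_E = 263.7
Solving the pair gives M_D = 85.57 kN·m and M_E = 155 kN·m (hogging).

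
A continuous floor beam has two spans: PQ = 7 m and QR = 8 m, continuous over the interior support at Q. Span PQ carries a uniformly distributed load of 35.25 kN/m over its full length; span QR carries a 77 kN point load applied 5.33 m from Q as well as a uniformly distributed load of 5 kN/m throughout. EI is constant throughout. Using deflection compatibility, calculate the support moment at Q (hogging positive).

Insert a hinge at Q; M_Q is the redundant, and each span becomes simply supported.
Rotations at Q on the released spans (each span's end-slope, ×1/EI):
  span PQ: UDL 35.25: wL³/(24EI) = 503.8/EI
  span QR: point load 77 at a = 5.33: Pab(L + b)/(6LEI) = 243.6/EI
  span QR: UDL 5: wL³/(24EI) = 106.7/EI
  relative rotation θ_0 = (503.8 + 350.3)/EI = 854/EI
A unit hogging moment at Q produces rotation L₁/(3EI) + L₂/(3EI) = 5/EI.
Compatibility: M_Q·(L₁+L₂)/(3EI) = θ_0, giving M_Q = 170.8 kN·m (hogging).

M_Q = 170.8 kN·m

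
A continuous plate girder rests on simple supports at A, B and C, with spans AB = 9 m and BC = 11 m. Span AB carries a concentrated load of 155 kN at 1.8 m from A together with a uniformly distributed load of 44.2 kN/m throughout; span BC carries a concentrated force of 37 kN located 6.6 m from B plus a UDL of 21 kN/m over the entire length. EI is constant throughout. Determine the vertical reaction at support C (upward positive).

Insert a hinge at B; M_B is the redundant, and each span becomes simply supported.
Rotations at B on the released spans (each span's end-slope, ×1/EI):
  span AB: point load 155 at a = 1.8: Pab(L + a)/(6LEI) = 401.8/EI
  span AB: UDL 44.2: wL³/(24EI) = 1343/EI
  span BC: point load 37 at a = 6.6: Pab(L + b)/(6LEI) = 250.7/EI
  span BC: UDL 21: wL³/(24EI) = 1165/EI
  relative rotation θ_0 = (1744 + 1415)/EI = 3160/EI
A unit hogging moment at B produces rotation L₁/(3EI) + L₂/(3EI) = 6.667/EI.
Compatibility: M_B·(L₁+L₂)/(3EI) = θ_0, giving M_B = 474 kN·m (hogging).
Span BC, ΣM about C: R_B^{BC}·11 = 1433 + 474, so R_B^{BC} = 173.4 kN and R_C = 268 − 173.4 = 94.61 kN.

R_C = 94.61 kN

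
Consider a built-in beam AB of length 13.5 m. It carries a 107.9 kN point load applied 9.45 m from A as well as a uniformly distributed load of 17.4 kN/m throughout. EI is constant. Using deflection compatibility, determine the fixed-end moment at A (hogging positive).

M_A = 356 kN·m

Release both end moments; the primary structure is a simply-supported span AB with redundants M_A and M_B.
Simple-span end rotations at A and B under the given loads:
  at A: point load 107.9 at a = 9.45: Pab(L + b)/(6LEI) = 894.7/EI
  at B: point load 107.9 at a = 9.45: Pab(L + a)/(6LEI) = 1170/EI
  at A: UDL 17.4: wL³/(24EI) = 1784/EI
  at B: UDL 17.4: wL³/(24EI) = 1784/EI
  θ_A0 = 2679/EI,  θ_B0 = 2954/EI
Flexibility coefficients: a unit moment at one end gives L/(3EI) there and L/(6EI) at the far end, so f₁₁ = f₂₂ = 4.5/EI and f₁₂ = f₂₁ = 2.25/EI.
Compatibility — zero rotation at each built-in end:
  4.5 M_A + 2.25 M_B = 2679
  2.25 M_A + 4.5 M_B = 2954
Solving the pair gives M_A = 356 kN·m and M_B = 478.4 kN·m (hogging).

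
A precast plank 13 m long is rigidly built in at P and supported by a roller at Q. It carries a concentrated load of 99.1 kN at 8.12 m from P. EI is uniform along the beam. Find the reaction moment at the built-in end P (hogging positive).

Choose R_Q as the redundant. The primary structure is the cantilever fixed at P.
Deflection at Q on the released cantilever, summing each load's contribution:
  point load 99.1 at a = 8.12: Pa²(3L − a)/(6EI) = 33629/EI
Flexibility coefficient — unit upward force at Q: δ_{QQ} = L³/(3EI) = 732.3/EI.
The prop prevents deflection at Q: R_Q = δ_0/δ_{QQ} = 33629/732.3 = 45.92 kN.
Moment equilibrium about P: M_P = Σ(load moments about P) − R_Q·L = 804.7 − 45.92×13 = 207.7 kN·m.

M_P = 207.7 kN·m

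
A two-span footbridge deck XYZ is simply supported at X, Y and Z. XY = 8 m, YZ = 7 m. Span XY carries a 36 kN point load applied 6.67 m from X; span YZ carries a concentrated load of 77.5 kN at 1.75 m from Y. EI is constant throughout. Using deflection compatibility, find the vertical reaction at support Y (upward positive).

Insert a hinge at Y; M_Y is the redundant, and each span becomes simply supported.
Rotations at Y on the released spans (each span's end-slope, ×1/EI):
  span XY: point load 36 at a = 6.67: Pab(L + a)/(6LEI) = 97.6/EI
  span YZ: point load 77.5 at a = 1.75: Pab(L + b)/(6LEI) = 207.7/EI
  relative rotation θ_0 = (97.6 + 207.7)/EI = 305.3/EI
A unit hogging moment at Y produces rotation L₁/(3EI) + L₂/(3EI) = 5/EI.
Slope continuity at Y: θ_0 = M_Y·5/EI, so M_Y = 305.3/5 = 61.06 kN·m (hogging).
Span XY, ΣM about X with M_Y applied at Y: R_Y^{XY}·8 = 240.1 + 61.06, so R_Y^{XY} = 37.65 kN and R_X = 36 − 37.65 = -1.647 kN.
Span YZ, ΣM about Z: R_Y^{YZ}·7 = 406.9 + 61.06, so R_Y^{YZ} = 66.85 kN and R_Z = 77.5 − 66.85 = 10.65 kN.
R_Y = 37.65 + 66.85 = 104.5 kN.

R_Y = 104.5 kN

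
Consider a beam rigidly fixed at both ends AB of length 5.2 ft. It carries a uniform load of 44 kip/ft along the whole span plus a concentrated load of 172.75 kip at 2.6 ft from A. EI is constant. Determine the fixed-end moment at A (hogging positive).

M_A = 211.4 kip·ft

Release both end moments; the primary structure is a simply-supported span AB with redundants M_A and M_B.
End rotations of the released simple span under the applied load (×1/EI):
  at A: UDL 44: wL³/(24EI) = 257.8/EI
  at B: UDL 44: wL³/(24EI) = 257.8/EI
  at A: point load 172.75 at a = 2.6: Pab(L + b)/(6LEI) = 291.9/EI
  at B: point load 172.75 at a = 2.6: Pab(L + a)/(6LEI) = 291.9/EI
  θ_A0 = 549.7/EI,  θ_B0 = 549.7/EI
Flexibility coefficients: a unit moment at one end gives L/(3EI) there and L/(6EI) at the far end, so f₁₁ = f₂₂ = 1.733/EI and f₁₂ = f₂₁ = 0.8667/EI.
Compatibility — zero rotation at each built-in end:
  1.733 M_A + 0.8667 M_B = 549.7
  0.8667 M_A + 1.733 M_B = 549.7
Solving the pair gives M_A = 211.4 kip·ft and M_B = 211.4 kip·ft (hogging).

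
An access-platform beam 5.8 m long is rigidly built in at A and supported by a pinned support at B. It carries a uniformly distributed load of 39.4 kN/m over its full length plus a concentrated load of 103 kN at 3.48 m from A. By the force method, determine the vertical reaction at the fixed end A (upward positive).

R_A = 201.3 kN

Choose R_B as the redundant. The primary structure is the cantilever fixed at A.
Deflection at B on the released cantilever, summing each load's contribution:
  UDL 39.4: wL⁴/(8EI) = 5573/EI
  point load 103 at a = 3.48: Pa²(3L − a)/(6EI) = 2894/EI
  δ_0 = 8467/EI
Flexibility coefficient — unit upward force at B: δ_{BB} = L³/(3EI) = 65.04/EI.
The prop prevents deflection at B: R_B = δ_0/δ_{BB} = 8467/65.04 = 130.2 kN.
Vertical equilibrium: R_A = ΣP − R_B = 331.5 − 130.2 = 201.3 kN.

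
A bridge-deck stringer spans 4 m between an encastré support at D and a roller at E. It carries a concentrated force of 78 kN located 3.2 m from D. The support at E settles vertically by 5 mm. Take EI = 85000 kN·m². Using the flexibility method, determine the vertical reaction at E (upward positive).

R_E = 34.99 kN

Remove the prop at E; the released (primary) structure is a cantilever built in at D.
Deflection at E on the released cantilever, summing each load's contribution:
  point load 78 at a = 3.2: Pa²(3L − a)/(6EI) = 1171/EI
Tip deflection under a unit load at E: L³/(3EI) = 21.33/EI.
With EI = 85000 kN·m²: δ_0 = 0.013782 m and δ_{EE} = 0.000251 m/kN.
Compatibility — the beam at E must follow the support down by 0.005 m: δ_0 − R_E·δ_{EE} = 0.005, so R_E = (0.013782 − 0.005)/0.000251 = 34.99 kN.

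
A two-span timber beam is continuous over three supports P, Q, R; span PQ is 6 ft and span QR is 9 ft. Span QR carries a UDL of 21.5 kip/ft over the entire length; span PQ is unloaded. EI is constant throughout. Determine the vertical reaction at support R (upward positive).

Insert a hinge at Q; M_Q is the redundant, and each span becomes simply supported.
Discontinuity in slope at Q on the released structure — sum the simple-span end rotations:
  span QR: UDL 21.5: wL³/(24EI) = 653.1/EI
  relative rotation θ_0 = (0 + 653.1)/EI = 653.1/EI
A unit hogging moment at Q produces rotation L₁/(3EI) + L₂/(3EI) = 5/EI.
Compatibility: M_Q·(L₁+L₂)/(3EI) = θ_0, giving M_Q = 130.6 kip·ft (hogging).
Span QR, ΣM about R: R_Q^{QR}·9 = 870.8 + 130.6, so R_Q^{QR} = 111.3 kip and R_R = 193.5 − 111.3 = 82.24 kip.

R_R = 82.24 kip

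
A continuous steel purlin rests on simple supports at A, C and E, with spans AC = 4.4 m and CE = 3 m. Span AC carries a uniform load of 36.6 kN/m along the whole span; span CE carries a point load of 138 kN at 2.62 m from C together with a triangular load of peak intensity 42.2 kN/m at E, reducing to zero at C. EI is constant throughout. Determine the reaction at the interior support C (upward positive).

R_C = 159.5 kN

Insert a hinge at C; M_C is the redundant, and each span becomes simply supported.
Rotations at C on the released spans (each span's end-slope, ×1/EI):
  span AC: UDL 36.6: wL³/(24EI) = 129.9/EI
  span CE: point load 138 at a = 2.62: Pab(L + b)/(6LEI) = 25.8/EI
  span CE: triangular load, peak 42.2: 7w₀L³/(360EI) = 22.16/EI
  relative rotation θ_0 = (129.9 + 47.95)/EI = 177.9/EI
A unit hogging moment at C produces rotation L₁/(3EI) + L₂/(3EI) = 2.467/EI.
Slope continuity at C: θ_0 = M_C·2.467/EI, so M_C = 177.9/2.467 = 72.11 kN·m (hogging).
Span AC, ΣM about A with M_C applied at C: R_C^{AC}·4.4 = 354.3 + 72.11, so R_C^{AC} = 96.91 kN and R_A = 161 − 96.91 = 64.13 kN.
Span CE, ΣM about E: R_C^{CE}·3 = 115.7 + 72.11, so R_C^{CE} = 62.62 kN and R_E = 201.3 − 62.62 = 138.7 kN.
R_C = 96.91 + 62.62 = 159.5 kN.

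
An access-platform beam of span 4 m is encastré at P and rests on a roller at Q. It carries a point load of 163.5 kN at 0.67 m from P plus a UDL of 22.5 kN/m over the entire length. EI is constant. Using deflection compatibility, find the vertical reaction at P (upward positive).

Release the roller at Q. Primary structure: cantilever fixed at P.
Deflection at Q on the released cantilever, summing each load's contribution:
  point load 163.5 at a = 0.67: Pa²(3L − a)/(6EI) = 138.6/EI
  UDL 22.5: wL⁴/(8EI) = 720/EI
  δ_0 = 858.6/EI
Flexibility coefficient — unit upward force at Q: δ_{QQ} = L³/(3EI) = 21.33/EI.
Compatibility at Q: δ_0 − R_Q·δ_{QQ} = 0, so R_Q = 858.6/21.33 = 40.25 kN.
Vertical equilibrium: R_P = ΣP − R_Q = 253.5 − 40.25 = 213.3 kN.

R_P = 213.3 kN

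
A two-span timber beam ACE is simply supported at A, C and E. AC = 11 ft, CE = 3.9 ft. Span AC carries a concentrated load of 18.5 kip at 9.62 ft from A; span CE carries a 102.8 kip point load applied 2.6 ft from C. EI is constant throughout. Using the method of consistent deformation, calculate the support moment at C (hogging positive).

M_C = 31 kip·ft

Take M_C as the redundant. Released structure: two simple spans AC and CE with a hinge at C.
Discontinuity in slope at C on the released structure — sum the simple-span end rotations:
  span AC: point load 18.5 at a = 9.62: Pab(L + a)/(6LEI) = 76.73/EI
  span CE: point load 102.8 at a = 2.6: Pab(L + b)/(6LEI) = 77.21/EI
  relative rotation θ_0 = (76.73 + 77.21)/EI = 153.9/EI
A unit hogging moment at C produces rotation L₁/(3EI) + L₂/(3EI) = 4.967/EI.
Compatibility: M_C·(L₁+L₂)/(3EI) = θ_0, giving M_C = 31 kip·ft (hogging).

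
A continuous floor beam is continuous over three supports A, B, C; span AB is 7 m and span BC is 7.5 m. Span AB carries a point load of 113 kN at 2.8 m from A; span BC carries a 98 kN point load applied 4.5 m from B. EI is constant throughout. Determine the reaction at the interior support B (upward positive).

R_B = 119.8 kN

Insert a hinge at B; M_B is the redundant, and each span becomes simply supported.
Rotations at B on the released spans (each span's end-slope, ×1/EI):
  span AB: point load 113 at a = 2.8: Pab(L + a)/(6LEI) = 310.1/EI
  span BC: point load 98 at a = 4.5: Pab(L + b)/(6LEI) = 308.7/EI
  relative rotation θ_0 = (310.1 + 308.7)/EI = 618.8/EI
A unit hogging moment at B produces rotation L₁/(3EI) + L₂/(3EI) = 4.833/EI.
Slope continuity at B: θ_0 = M_B·4.833/EI, so M_B = 618.8/4.833 = 128 kN·m (hogging).
Span AB, ΣM about A with M_B applied at B: R_B^{AB}·7 = 316.4 + 128, so R_B^{AB} = 63.49 kN and R_A = 113 − 63.49 = 49.51 kN.
Span BC, ΣM about C: R_B^{BC}·7.5 = 294 + 128, so R_B^{BC} = 56.27 kN and R_C = 98 − 56.27 = 41.73 kN.
R_B = 63.49 + 56.27 = 119.8 kN.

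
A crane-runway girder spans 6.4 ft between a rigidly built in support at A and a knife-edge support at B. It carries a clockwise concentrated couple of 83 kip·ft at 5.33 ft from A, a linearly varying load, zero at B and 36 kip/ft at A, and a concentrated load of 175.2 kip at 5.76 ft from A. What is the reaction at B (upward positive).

Take the reaction at B as the redundant and release it; the primary structure is a cantilever fixed at A.
Downward deflection at the released point B due to the loads:
  clockwise couple 83 at a = 5.33: M₀a(2L − a)/(2EI) = 1652/EI
  triangular load, peak 36 at the fixed end: w₀L⁴/(30EI) = 2013/EI
  point load 175.2 at a = 5.76: Pa²(3L − a)/(6EI) = 13020/EI
  δ_0 = 16686/EI
Flexibility coefficient — unit upward force at B: δ_{BB} = L³/(3EI) = 87.38/EI.
Compatibility at B: δ_0 − R_B·δ_{BB} = 0, so R_B = 16686/87.38 = 191 kip.

R_B = 191 kip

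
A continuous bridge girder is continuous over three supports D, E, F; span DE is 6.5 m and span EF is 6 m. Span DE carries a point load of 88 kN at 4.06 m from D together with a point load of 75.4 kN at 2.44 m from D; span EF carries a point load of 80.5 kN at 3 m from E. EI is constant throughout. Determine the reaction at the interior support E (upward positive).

R_E = 168.8 kN

Insert a hinge at E; M_E is the redundant, and each span becomes simply supported.
End slopes at the hinge E, treating each span as simply supported:
  span DE: point load 88 at a = 4.06: Pab(L + a)/(6LEI) = 236/EI
  span DE: point load 75.4 at a = 2.44: Pab(L + a)/(6LEI) = 171.2/EI
  span EF: point load 80.5 at a = 3: Pab(L + b)/(6LEI) = 181.1/EI
  relative rotation θ_0 = (407.3 + 181.1)/EI = 588.4/EI
A unit hogging moment at E produces rotation L₁/(3EI) + L₂/(3EI) = 4.167/EI.
Slope continuity at E: θ_0 = M_E·4.167/EI, so M_E = 588.4/4.167 = 141.2 kN·m (hogging).
Span DE, ΣM about D with M_E applied at E: R_E^{DE}·6.5 = 541.3 + 141.2, so R_E^{DE} = 105 kN and R_D = 163.4 − 105 = 58.4 kN.
Span EF, ΣM about F: R_E^{EF}·6 = 241.5 + 141.2, so R_E^{EF} = 63.79 kN and R_F = 80.5 − 63.79 = 16.71 kN.
R_E = 105 + 63.79 = 168.8 kN.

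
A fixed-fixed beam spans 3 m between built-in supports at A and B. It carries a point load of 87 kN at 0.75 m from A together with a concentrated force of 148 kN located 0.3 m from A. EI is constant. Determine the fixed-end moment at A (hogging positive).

Take the two fixed-end moments M_A, M_B as redundants; the released structure is the simple span AB.
On the primary (simply-supported) span, the end slopes from the loading are:
  at A: point load 87 at a = 0.75: Pab(L + b)/(6LEI) = 42.82/EI
  at B: point load 87 at a = 0.75: Pab(L + a)/(6LEI) = 30.59/EI
  at A: point load 148 at a = 0.3: Pab(L + b)/(6LEI) = 37.96/EI
  at B: point load 148 at a = 0.3: Pab(L + a)/(6LEI) = 21.98/EI
  θ_A0 = 80.78/EI,  θ_B0 = 52.56/EI
Flexibility coefficients: a unit moment at one end gives L/(3EI) there and L/(6EI) at the far end, so f₁₁ = f₂₂ = 1/EI and f₁₂ = f₂₁ = 0.5/EI.
Compatibility — zero rotation at each built-in end:
  1 M_A + 0.5 M_B = 80.78
  0.5 M_A + 1 M_B = 52.56
Solving the pair gives M_A = 72.67 kN·m and M_B = 16.23 kN·m (hogging).

M_A = 72.67 kN·m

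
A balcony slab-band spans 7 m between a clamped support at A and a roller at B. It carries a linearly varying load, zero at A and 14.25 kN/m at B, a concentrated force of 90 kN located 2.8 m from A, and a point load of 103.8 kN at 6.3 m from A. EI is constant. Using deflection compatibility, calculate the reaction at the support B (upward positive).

Choose R_B as the redundant. The primary structure is the cantilever fixed at A.
Downward deflection at the released point B due to the loads:
  triangular load, peak 14.25 at the free end: 11w₀L⁴/(120EI) = 3136/EI
  point load 90 at a = 2.8: Pa²(3L − a)/(6EI) = 2140/EI
  point load 103.8 at a = 6.3: Pa²(3L − a)/(6EI) = 10094/EI
  δ_0 = 15370/EI
Tip deflection under a unit load at B: L³/(3EI) = 114.3/EI.
Compatibility at B: δ_0 − R_B·δ_{BB} = 0, so R_B = 15370/114.3 = 134.4 kN.

R_B = 134.4 kN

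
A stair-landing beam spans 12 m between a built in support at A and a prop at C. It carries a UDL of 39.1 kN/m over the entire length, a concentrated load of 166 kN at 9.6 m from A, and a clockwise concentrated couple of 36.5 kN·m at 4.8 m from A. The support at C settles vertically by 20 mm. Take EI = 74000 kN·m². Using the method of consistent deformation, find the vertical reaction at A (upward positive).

Release the roller at C. Primary structure: cantilever fixed at A.
Free-end deflection of the primary structure under the applied loading (downward +):
  UDL 39.1: wL⁴/(8EI) = 101347/EI
  point load 166 at a = 9.6: Pa²(3L − a)/(6EI) = 67314/EI
  clockwise couple 36.5 at a = 4.8: M₀a(2L − a)/(2EI) = 1682/EI
  δ_0 = 170343/EI
Flexibility coefficient — unit upward force at C: δ_{CC} = L³/(3EI) = 576/EI.
With EI = 74000 kN·m²: δ_0 = 2.3019 m and δ_{CC} = 0.007784 m/kN.
Compatibility — the beam at C must follow the support down by 0.02 m: δ_0 − R_C·δ_{CC} = 0.02, so R_C = (2.3019 − 0.02)/0.007784 = 293.2 kN.
Vertical equilibrium: R_A = ΣP − R_C = 635.2 − 293.2 = 342 kN.

R_A = 342 kN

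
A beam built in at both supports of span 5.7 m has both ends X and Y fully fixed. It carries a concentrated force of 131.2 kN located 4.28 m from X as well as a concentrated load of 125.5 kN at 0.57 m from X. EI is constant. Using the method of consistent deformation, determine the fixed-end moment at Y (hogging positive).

M_Y = 111.5 kN·m

Release both end moments; the primary structure is a simply-supported span XY with redundants M_X and M_Y.
On the primary (simply-supported) span, the end slopes from the loading are:
  at X: point load 131.2 at a = 4.28: Pab(L + b)/(6LEI) = 166/EI
  at Y: point load 131.2 at a = 4.28: Pab(L + a)/(6LEI) = 232.7/EI
  at X: point load 125.5 at a = 0.57: Pab(L + b)/(6LEI) = 116.2/EI
  at Y: point load 125.5 at a = 0.57: Pab(L + a)/(6LEI) = 67.28/EI
  θ_X0 = 282.2/EI,  θ_Y0 = 300/EI
Flexibility coefficients: a unit moment at one end gives L/(3EI) there and L/(6EI) at the far end, so f₁₁ = f₂₂ = 1.9/EI and f₁₂ = f₂₁ = 0.95/EI.
Compatibility — zero rotation at each built-in end:
  1.9 M_X + 0.95 M_Y = 282.2
  0.95 M_X + 1.9 M_Y = 300
Solving the pair gives M_X = 92.79 kN·m and M_Y = 111.5 kN·m (hogging).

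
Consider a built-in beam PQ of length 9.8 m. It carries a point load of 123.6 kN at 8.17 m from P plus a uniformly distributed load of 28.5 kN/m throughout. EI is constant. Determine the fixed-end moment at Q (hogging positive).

M_Q = 368.1 kN·m

Take the two fixed-end moments M_P, M_Q as redundants; the released structure is the simple span PQ.
On the primary (simply-supported) span, the end slopes from the loading are:
  at P: point load 123.6 at a = 8.17: Pab(L + b)/(6LEI) = 320/EI
  at Q: point load 123.6 at a = 8.17: Pab(L + a)/(6LEI) = 503/EI
  at P: UDL 28.5: wL³/(24EI) = 1118/EI
  at Q: UDL 28.5: wL³/(24EI) = 1118/EI
  θ_P0 = 1438/EI,  θ_Q0 = 1621/EI
Flexibility coefficients: a unit moment at one end gives L/(3EI) there and L/(6EI) at the far end, so f₁₁ = f₂₂ = 3.267/EI and f₁₂ = f₂₁ = 1.633/EI.
Compatibility — zero rotation at each built-in end:
  3.267 M_P + 1.633 M_Q = 1438
  1.633 M_P + 3.267 M_Q = 1621
Solving the pair gives M_P = 256 kN·m and M_Q = 368.1 kN·m (hogging).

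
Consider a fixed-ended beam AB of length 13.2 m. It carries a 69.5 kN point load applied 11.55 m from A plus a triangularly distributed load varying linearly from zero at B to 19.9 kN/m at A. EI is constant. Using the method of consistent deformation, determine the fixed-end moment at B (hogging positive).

M_B = 203.4 kN·m

Take the two fixed-end moments M_A, M_B as redundants; the released structure is the simple span AB.
Simple-span end rotations at A and B under the given loads:
  at A: point load 69.5 at a = 11.55: Pab(L + b)/(6LEI) = 248.3/EI
  at B: point load 69.5 at a = 11.55: Pab(L + a)/(6LEI) = 413.9/EI
  at A: triangular load, peak 19.9: w₀L³/(45EI) = 1017/EI
  at B: triangular load, peak 19.9: 7w₀L³/(360EI) = 890/EI
  θ_A0 = 1265/EI,  θ_B0 = 1304/EI
Flexibility coefficients: a unit moment at one end gives L/(3EI) there and L/(6EI) at the far end, so f₁₁ = f₂₂ = 4.4/EI and f₁₂ = f₂₁ = 2.2/EI.
Compatibility — zero rotation at each built-in end:
  4.4 M_A + 2.2 M_B = 1265
  2.2 M_A + 4.4 M_B = 1304
Solving the pair gives M_A = 185.9 kN·m and M_B = 203.4 kN·m (hogging).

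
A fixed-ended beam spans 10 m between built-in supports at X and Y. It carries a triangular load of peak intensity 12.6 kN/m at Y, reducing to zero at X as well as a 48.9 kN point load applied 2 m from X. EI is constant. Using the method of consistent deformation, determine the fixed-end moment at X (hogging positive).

Take the two fixed-end moments M_X, M_Y as redundants; the released structure is the simple span XY.
Simple-span end rotations at X and Y under the given loads:
  at X: triangular load, peak 12.6: 7w₀L³/(360EI) = 245/EI
  at Y: triangular load, peak 12.6: w₀L³/(45EI) = 280/EI
  at X: point load 48.9 at a = 2: Pab(L + b)/(6LEI) = 234.7/EI
  at Y: point load 48.9 at a = 2: Pab(L + a)/(6LEI) = 156.5/EI
  θ_X0 = 479.7/EI,  θ_Y0 = 436.5/EI
Flexibility coefficients: a unit moment at one end gives L/(3EI) there and L/(6EI) at the far end, so f₁₁ = f₂₂ = 3.333/EI and f₁₂ = f₂₁ = 1.667/EI.
Compatibility — zero rotation at each built-in end:
  3.333 M_X + 1.667 M_Y = 479.7
  1.667 M_X + 3.333 M_Y = 436.5
Solving the pair gives M_X = 104.6 kN·m and M_Y = 78.65 kN·m (hogging).

M_X = 104.6 kN·m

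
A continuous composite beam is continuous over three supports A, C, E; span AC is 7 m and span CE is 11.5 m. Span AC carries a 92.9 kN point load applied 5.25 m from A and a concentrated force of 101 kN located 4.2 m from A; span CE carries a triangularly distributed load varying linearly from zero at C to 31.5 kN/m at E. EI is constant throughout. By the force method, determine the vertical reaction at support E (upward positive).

R_E = 99.64 kN

Insert a hinge at C; M_C is the redundant, and each span becomes simply supported.
Discontinuity in slope at C on the released structure — sum the simple-span end rotations:
  span AC: point load 92.9 at a = 5.25: Pab(L + a)/(6LEI) = 248.9/EI
  span AC: point load 101 at a = 4.2: Pab(L + a)/(6LEI) = 316.7/EI
  span CE: triangular load, peak 31.5: 7w₀L³/(360EI) = 931.5/EI
  relative rotation θ_0 = (565.7 + 931.5)/EI = 1497/EI
A unit hogging moment at C produces rotation L₁/(3EI) + L₂/(3EI) = 6.167/EI.
Slope continuity at C: θ_0 = M_C·6.167/EI, so M_C = 1497/6.167 = 242.8 kN·m (hogging).
Span CE, ΣM about E: R_C^{CE}·11.5 = 694.3 + 242.8, so R_C^{CE} = 81.49 kN and R_E = 181.1 − 81.49 = 99.64 kN.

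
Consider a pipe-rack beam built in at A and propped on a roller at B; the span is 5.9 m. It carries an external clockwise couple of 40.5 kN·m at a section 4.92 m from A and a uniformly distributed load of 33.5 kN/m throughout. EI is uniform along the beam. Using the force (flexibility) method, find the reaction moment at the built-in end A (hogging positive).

Release the roller at B. Primary structure: cantilever fixed at A.
Free-end deflection of the primary structure under the applied loading (downward +):
  clockwise couple 40.5 at a = 4.92: M₀a(2L − a)/(2EI) = 685.5/EI
  UDL 33.5: wL⁴/(8EI) = 5074/EI
  δ_0 = 5760/EI
Tip deflection under a unit load at B: L³/(3EI) = 68.46/EI.
Compatibility at B: δ_0 − R_B·δ_{BB} = 0, so R_B = 5760/68.46 = 84.13 kN.
Moment equilibrium about A: M_A = Σ(load moments about A) − R_B·L = 623.6 − 84.13×5.9 = 127.2 kN·m.

M_A = 127.2 kN·m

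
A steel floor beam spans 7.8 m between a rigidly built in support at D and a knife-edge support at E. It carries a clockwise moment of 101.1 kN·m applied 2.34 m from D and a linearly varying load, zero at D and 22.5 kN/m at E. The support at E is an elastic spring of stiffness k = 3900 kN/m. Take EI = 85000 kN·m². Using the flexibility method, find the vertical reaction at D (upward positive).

Choose R_E as the redundant. The primary structure is the cantilever fixed at D.
Deflection at E on the released cantilever, summing each load's contribution:
  clockwise couple 101.1 at a = 2.34: M₀a(2L − a)/(2EI) = 1568/EI
  triangular load, peak 22.5 at the free end: 11w₀L⁴/(120EI) = 7634/EI
  δ_0 = 9203/EI
Flexibility coefficient — unit upward force at E: δ_{EE} = L³/(3EI) = 158.2/EI.
With EI = 85000 kN·m²: δ_0 = 0.10827 m and δ_{EE} = 0.001861 m/kN.
Compatibility — the spring shortens by R_E/k under the reaction it provides: δ_0 − R_E·δ_{EE} = R_E/k. With 1/k = 0.000256 m/kN, R_E = δ_0 / (δ_{EE} + 1/k) = 0.10827 / (0.001861 + 0.000256) = 51.13 kN.
Vertical equilibrium: R_D = ΣP − R_E = 87.75 − 51.13 = 36.62 kN.

R_D = 36.62 kN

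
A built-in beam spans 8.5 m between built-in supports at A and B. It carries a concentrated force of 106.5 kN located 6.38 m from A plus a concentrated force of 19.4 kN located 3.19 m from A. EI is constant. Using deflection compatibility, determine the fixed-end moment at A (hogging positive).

Take the two fixed-end moments M_A, M_B as redundants; the released structure is the simple span AB.
End rotations of the released simple span under the applied load (×1/EI):
  at A: point load 106.5 at a = 6.38: Pab(L + b)/(6LEI) = 300/EI
  at B: point load 106.5 at a = 6.38: Pab(L + a)/(6LEI) = 420.3/EI
  at A: point load 19.4 at a = 3.19: Pab(L + b)/(6LEI) = 88.98/EI
  at B: point load 19.4 at a = 3.19: Pab(L + a)/(6LEI) = 75.32/EI
  θ_A0 = 388.9/EI,  θ_B0 = 495.6/EI
Flexibility coefficients: a unit moment at one end gives L/(3EI) there and L/(6EI) at the far end, so f₁₁ = f₂₂ = 2.833/EI and f₁₂ = f₂₁ = 1.417/EI.
Compatibility — zero rotation at each built-in end:
  2.833 M_A + 1.417 M_B = 388.9
  1.417 M_A + 2.833 M_B = 495.6
Solving the pair gives M_A = 66.42 kN·m and M_B = 141.7 kN·m (hogging).

M_A = 66.42 kN·m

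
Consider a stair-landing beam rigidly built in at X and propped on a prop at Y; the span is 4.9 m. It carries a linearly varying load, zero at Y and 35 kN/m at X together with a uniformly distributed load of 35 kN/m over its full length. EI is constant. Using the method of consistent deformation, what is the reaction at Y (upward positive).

Take the reaction at Y as the redundant and release it; the primary structure is a cantilever fixed at X.
Deflection at Y on the released cantilever, summing each load's contribution:
  triangular load, peak 35 at the fixed end: w₀L⁴/(30EI) = 672.6/EI
  UDL 35: wL⁴/(8EI) = 2522/EI
  δ_0 = 3195/EI
Flexibility coefficient — unit upward force at Y: δ_{YY} = L³/(3EI) = 39.22/EI.
The prop prevents deflection at Y: R_Y = δ_0/δ_{YY} = 3195/39.22 = 81.46 kN.

R_Y = 81.46 kN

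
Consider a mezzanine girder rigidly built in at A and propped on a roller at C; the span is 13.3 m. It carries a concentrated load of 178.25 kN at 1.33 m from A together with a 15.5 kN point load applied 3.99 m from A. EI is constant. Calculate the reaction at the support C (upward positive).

Release the roller at C. Primary structure: cantilever fixed at A.
Free-end deflection of the primary structure under the applied loading (downward +):
  point load 178.25 at a = 1.33: Pa²(3L − a)/(6EI) = 2027/EI
  point load 15.5 at a = 3.99: Pa²(3L − a)/(6EI) = 1477/EI
  δ_0 = 3504/EI
Tip deflection under a unit load at C: L³/(3EI) = 784.2/EI.
Compatibility at C: δ_0 − R_C·δ_{CC} = 0, so R_C = 3504/784.2 = 4.468 kN.

R_C = 4.468 kN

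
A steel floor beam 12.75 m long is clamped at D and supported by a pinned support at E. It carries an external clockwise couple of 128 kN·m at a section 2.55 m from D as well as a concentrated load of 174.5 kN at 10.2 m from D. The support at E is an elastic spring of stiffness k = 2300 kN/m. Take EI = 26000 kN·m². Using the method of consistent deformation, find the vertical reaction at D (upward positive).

R_D = 48.3 kN

Choose R_E as the redundant. The primary structure is the cantilever fixed at D.
Downward deflection at the released point E due to the loads:
  clockwise couple 128 at a = 2.55: M₀a(2L − a)/(2EI) = 3745/EI
  point load 174.5 at a = 10.2: Pa²(3L − a)/(6EI) = 84875/EI
  δ_0 = 88620/EI
Tip deflection under a unit load at E: L³/(3EI) = 690.9/EI.
With EI = 26000 kN·m²: δ_0 = 3.4085 m and δ_{EE} = 0.026573 m/kN.
Compatibility — the spring shortens by R_E/k under the reaction it provides: δ_0 − R_E·δ_{EE} = R_E/k. With 1/k = 0.000435 m/kN, R_E = δ_0 / (δ_{EE} + 1/k) = 3.4085 / (0.026573 + 0.000435) = 126.2 kN.
Vertical equilibrium: R_D = ΣP − R_E = 174.5 − 126.2 = 48.3 kN.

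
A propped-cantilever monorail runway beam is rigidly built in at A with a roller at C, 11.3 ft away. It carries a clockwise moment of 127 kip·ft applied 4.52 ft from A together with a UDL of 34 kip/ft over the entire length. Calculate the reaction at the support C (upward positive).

Take the reaction at C as the redundant and release it; the primary structure is a cantilever fixed at A.
Downward deflection at the released point C due to the loads:
  clockwise couple 127 at a = 4.52: M₀a(2L − a)/(2EI) = 5189/EI
  UDL 34: wL⁴/(8EI) = 69295/EI
  δ_0 = 74484/EI
Tip deflection under a unit load at C: L³/(3EI) = 481/EI.
The prop prevents deflection at C: R_C = δ_0/δ_{CC} = 74484/481 = 154.9 kip.

R_C = 154.9 kip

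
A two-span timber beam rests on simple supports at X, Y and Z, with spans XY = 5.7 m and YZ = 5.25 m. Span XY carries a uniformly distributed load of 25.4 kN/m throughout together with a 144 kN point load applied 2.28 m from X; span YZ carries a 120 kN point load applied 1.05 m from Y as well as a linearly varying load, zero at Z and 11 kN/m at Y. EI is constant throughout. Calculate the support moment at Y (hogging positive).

M_Y = 178.7 kN·m

Take M_Y as the redundant. Released structure: two simple spans XY and YZ with a hinge at Y.
End slopes at the hinge Y, treating each span as simply supported:
  span XY: UDL 25.4: wL³/(24EI) = 196/EI
  span XY: point load 144 at a = 2.28: Pab(L + a)/(6LEI) = 262/EI
  span YZ: point load 120 at a = 1.05: Pab(L + b)/(6LEI) = 158.8/EI
  span YZ: triangular load, peak 11: w₀L³/(45EI) = 35.37/EI
  relative rotation θ_0 = (458 + 194.1)/EI = 652.1/EI
A unit hogging moment at Y produces rotation L₁/(3EI) + L₂/(3EI) = 3.65/EI.
Slope continuity at Y: θ_0 = M_Y·3.65/EI, so M_Y = 652.1/3.65 = 178.7 kN·m (hogging).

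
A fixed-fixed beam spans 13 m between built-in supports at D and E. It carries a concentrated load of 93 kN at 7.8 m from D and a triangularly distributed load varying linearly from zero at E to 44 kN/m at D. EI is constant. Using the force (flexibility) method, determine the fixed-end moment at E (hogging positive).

Release both end moments; the primary structure is a simply-supported span DE with redundants M_D and M_E.
On the primary (simply-supported) span, the end slopes from the loading are:
  at D: point load 93 at a = 7.8: Pab(L + b)/(6LEI) = 880.2/EI
  at E: point load 93 at a = 7.8: Pab(L + a)/(6LEI) = 1006/EI
  at D: triangular load, peak 44: w₀L³/(45EI) = 2148/EI
  at E: triangular load, peak 44: 7w₀L³/(360EI) = 1880/EI
  θ_D0 = 3028/EI,  θ_E0 = 2886/EI
Flexibility coefficients: a unit moment at one end gives L/(3EI) there and L/(6EI) at the far end, so f₁₁ = f₂₂ = 4.333/EI and f₁₂ = f₂₁ = 2.167/EI.
Compatibility — zero rotation at each built-in end:
  4.333 M_D + 2.167 M_E = 3028
  2.167 M_D + 4.333 M_E = 2886
Solving the pair gives M_D = 487.9 kN·m and M_E = 422 kN·m (hogging).

M_E = 422 kN·m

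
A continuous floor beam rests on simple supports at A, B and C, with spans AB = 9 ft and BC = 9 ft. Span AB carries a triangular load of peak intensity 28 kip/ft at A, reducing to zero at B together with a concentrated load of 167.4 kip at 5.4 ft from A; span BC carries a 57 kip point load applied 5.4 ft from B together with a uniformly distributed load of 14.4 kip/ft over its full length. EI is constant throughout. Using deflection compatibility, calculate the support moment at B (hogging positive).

Insert a hinge at B; M_B is the redundant, and each span becomes simply supported.
Discontinuity in slope at B on the released structure — sum the simple-span end rotations:
  span AB: triangular load, peak 28: 7w₀L³/(360EI) = 396.9/EI
  span AB: point load 167.4 at a = 5.4: Pab(L + a)/(6LEI) = 867.8/EI
  span BC: point load 57 at a = 5.4: Pab(L + b)/(6LEI) = 258.6/EI
  span BC: UDL 14.4: wL³/(24EI) = 437.4/EI
  relative rotation θ_0 = (1265 + 696)/EI = 1961/EI
A unit hogging moment at B produces rotation L₁/(3EI) + L₂/(3EI) = 6/EI.
Compatibility: M_B·(L₁+L₂)/(3EI) = θ_0, giving M_B = 326.8 kip·ft (hogging).

M_B = 326.8 kip·ft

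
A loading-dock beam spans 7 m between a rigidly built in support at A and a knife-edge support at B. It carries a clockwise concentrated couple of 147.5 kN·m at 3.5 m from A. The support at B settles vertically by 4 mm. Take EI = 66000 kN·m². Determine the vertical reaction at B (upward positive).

Choose R_B as the redundant. The primary structure is the cantilever fixed at A.
Free-end deflection of the primary structure under the applied loading (downward +):
  clockwise couple 147.5 at a = 3.5: M₀a(2L − a)/(2EI) = 2710/EI
Tip deflection under a unit load at B: L³/(3EI) = 114.3/EI.
With EI = 66000 kN·m²: δ_0 = 0.041065 m and δ_{BB} = 0.001732 m/kN.
Compatibility — the beam at B must follow the support down by 0.004 m: δ_0 − R_B·δ_{BB} = 0.004, so R_B = (0.041065 − 0.004)/0.001732 = 21.4 kN.

R_B = 21.4 kN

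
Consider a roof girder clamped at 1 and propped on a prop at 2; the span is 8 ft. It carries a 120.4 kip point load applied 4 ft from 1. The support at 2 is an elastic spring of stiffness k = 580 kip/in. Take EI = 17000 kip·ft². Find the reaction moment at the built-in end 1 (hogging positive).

M_1 = 184.8 kip·ft

Release the roller at 2. Primary structure: cantilever fixed at 1.
Primary-structure tip deflection at 2 by superposition:
  point load 120.4 at a = 4: Pa²(3L − a)/(6EI) = 6421/EI
Tip deflection under a unit load at 2: L³/(3EI) = 170.7/EI.
With EI = 17000 kip·ft²: δ_0 = 0.37773 ft and δ_{22} = 0.010039 ft/kip.
Compatibility — the spring shortens by R_2/k under the reaction it provides: δ_0 − R_2·δ_{22} = R_2/k. With 1/k = 1/(580×12) ft/kip = 0.000144 ft/kip, R_2 = δ_0 / (δ_{22} + 1/k) = 0.37773 / (0.010039 + 0.000144) = 37.09 kip.
Moment equilibrium about 1: M_1 = Σ(load moments about 1) − R_2·L = 481.6 − 37.09×8 = 184.8 kip·ft.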